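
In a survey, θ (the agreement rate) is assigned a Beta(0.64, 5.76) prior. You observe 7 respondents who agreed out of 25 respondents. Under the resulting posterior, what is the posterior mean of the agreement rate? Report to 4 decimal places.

The Beta prior is conjugate to a Binomial/Bernoulli likelihood; the update adds successes to α and failures to β.
Posterior: Beta(α+k, β+n−k) = Beta(0.64+7, 5.76+18) = Beta(7.64, 23.76).
Posterior mean = α/(α+β) = 7.64/31.40 = 0.2433.

0.2433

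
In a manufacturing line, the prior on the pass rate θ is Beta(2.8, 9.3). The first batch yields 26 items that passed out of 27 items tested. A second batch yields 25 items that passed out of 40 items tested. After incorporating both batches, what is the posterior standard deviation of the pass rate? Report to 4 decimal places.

The Beta prior is conjugate to a Binomial/Bernoulli likelihood; the update adds successes to α and failures to β.
After batch 1: Beta(2.8+26, 9.3+1) = Beta(28.8, 10.3).
After batch 2: Beta(28.8+25, 10.3+15) = Beta(53.8, 25.3).
Var = αβ/((α+β)²(α+β+1)) = 53.8·25.3/(79.1²·80.1) = 0.00271592; SD = √0.00271592 = 0.0521.

0.0521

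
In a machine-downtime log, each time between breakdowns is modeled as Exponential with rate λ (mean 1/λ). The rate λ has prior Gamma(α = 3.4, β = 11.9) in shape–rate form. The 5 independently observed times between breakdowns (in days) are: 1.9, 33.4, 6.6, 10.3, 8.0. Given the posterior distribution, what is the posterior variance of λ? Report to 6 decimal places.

With a Gamma(shape α, rate β) prior on the exponential rate λ, the posterior after n observations with total T = Σxᵢ is Gamma(α+n, β+T).
Sum of observations T = 60.2 days; n = 5.
Posterior: Gamma(3.4+5, 11.9+60.2) = Gamma(8.4, 72.1).
Var = α/β² = 0.001616.

0.001616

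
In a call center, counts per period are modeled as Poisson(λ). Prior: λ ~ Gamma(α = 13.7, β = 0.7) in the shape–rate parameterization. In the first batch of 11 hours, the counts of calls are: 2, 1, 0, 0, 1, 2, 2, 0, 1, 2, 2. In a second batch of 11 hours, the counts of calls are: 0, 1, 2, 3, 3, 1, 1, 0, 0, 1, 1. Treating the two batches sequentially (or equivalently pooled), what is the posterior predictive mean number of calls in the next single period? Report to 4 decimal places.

1.7489

With a Gamma(shape α, rate β) prior, the Poisson likelihood is conjugate: the posterior is Gamma(α + ΣXᵢ, β + n).
Batch 1: sum of counts S = 13 over n = 11 hours.
After batch 1: Gamma(α+S, β+n) = Gamma(13.7+13, 0.7+11) = Gamma(26.7, 11.7).
Batch 2: sum of counts S = 13 over n = 11 hours.
After batch 2: Gamma(α+S, β+n) = Gamma(26.7+13, 11.7+11) = Gamma(39.7, 22.7).
The predictive distribution for one future period is NegBinom with mean α/β = 1.7489.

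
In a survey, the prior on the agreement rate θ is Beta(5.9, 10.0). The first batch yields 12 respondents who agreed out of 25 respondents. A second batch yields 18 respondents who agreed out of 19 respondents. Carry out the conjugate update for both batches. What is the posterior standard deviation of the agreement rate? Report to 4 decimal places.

0.0628

The Beta prior is conjugate to a Binomial/Bernoulli likelihood; the update adds successes to α and failures to β.
After batch 1: Beta(5.9+12, 10.0+13) = Beta(17.9, 23.0).
After batch 2: Beta(17.9+18, 23.0+1) = Beta(35.9, 24.0).
Var = αβ/((α+β)²(α+β+1)) = 35.9·24.0/(59.9²·60.9) = 0.00394307; SD = √0.00394307 = 0.0628.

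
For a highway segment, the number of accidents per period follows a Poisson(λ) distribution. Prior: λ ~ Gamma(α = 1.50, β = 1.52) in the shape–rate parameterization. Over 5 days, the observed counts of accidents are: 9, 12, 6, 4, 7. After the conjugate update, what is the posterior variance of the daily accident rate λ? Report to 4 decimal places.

With a Gamma(shape α, rate β) prior, the Poisson likelihood is conjugate: the posterior is Gamma(α + ΣXᵢ, β + n).
Sum of counts S = 38 over n = 5 days.
Posterior: Gamma(α+S, β+n) = Gamma(1.50+38, 1.52+5) = Gamma(39.50, 6.52).
Var = α/β² = 39.50/6.52² = 0.9292.

0.9292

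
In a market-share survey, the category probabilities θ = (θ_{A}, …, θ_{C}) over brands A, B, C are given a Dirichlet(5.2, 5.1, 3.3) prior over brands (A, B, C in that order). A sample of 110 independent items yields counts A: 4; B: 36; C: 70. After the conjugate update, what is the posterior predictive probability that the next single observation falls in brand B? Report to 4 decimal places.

0.3325

The Dirichlet prior is conjugate to the Multinomial likelihood: each posterior αⱼ = prior αⱼ + observed count nⱼ.
Posterior concentration: (9.2, 41.1, 73.3), total = 123.6.
P(next = B | data) = α_{B}/Σα = 0.3325.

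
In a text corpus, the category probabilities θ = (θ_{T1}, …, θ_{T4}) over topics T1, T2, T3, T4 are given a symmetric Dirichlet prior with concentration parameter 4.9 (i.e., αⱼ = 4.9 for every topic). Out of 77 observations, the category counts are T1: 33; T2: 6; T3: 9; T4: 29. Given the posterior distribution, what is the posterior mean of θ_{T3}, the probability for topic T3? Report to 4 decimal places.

0.1439

The Dirichlet prior is conjugate to the Multinomial likelihood: each posterior αⱼ = prior αⱼ + observed count nⱼ.
Posterior concentration: (37.9, 10.9, 13.9, 33.9), total = 96.6.
E[θ_{T3}|data] = α_{T3}/Σα = 13.9/96.6 = 0.1439.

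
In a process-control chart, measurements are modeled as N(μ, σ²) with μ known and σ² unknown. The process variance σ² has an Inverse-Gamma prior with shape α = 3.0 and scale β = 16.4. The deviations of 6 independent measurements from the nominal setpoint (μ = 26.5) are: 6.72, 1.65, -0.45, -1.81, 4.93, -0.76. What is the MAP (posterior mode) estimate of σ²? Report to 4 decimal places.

7.7887

With known mean μ and an Inverse-Gamma(α, β) prior on σ², the Normal likelihood is conjugate: posterior is Inv-Gamma(α + n/2, β + Σ(xᵢ−μ)²/2).
Σ(xᵢ−μ)² = (6.72)² + (1.65)² + (-0.45)² + (-1.81)² + (4.93)² + (-0.76)² = 76.2420.
Posterior: Inv-Gamma(3.0 + 6/2, 16.4 + 76.2420/2) = Inv-Gamma(6.00, 54.52100).
Mode = β/(α+1) = 54.52100/7.00 = 7.7887.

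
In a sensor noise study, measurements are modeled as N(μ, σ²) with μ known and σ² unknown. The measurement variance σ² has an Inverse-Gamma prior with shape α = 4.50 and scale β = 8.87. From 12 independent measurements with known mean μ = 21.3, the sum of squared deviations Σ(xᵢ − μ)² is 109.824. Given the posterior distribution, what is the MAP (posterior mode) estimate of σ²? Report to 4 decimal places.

5.5463

With known mean μ and an Inverse-Gamma(α, β) prior on σ², the Normal likelihood is conjugate: posterior is Inv-Gamma(α + n/2, β + Σ(xᵢ−μ)²/2).
Posterior: Inv-Gamma(4.50 + 12/2, 8.87 + 109.824/2) = Inv-Gamma(10.50, 63.7820).
Mode = β/(α+1) = 63.7820/11.50 = 5.5463.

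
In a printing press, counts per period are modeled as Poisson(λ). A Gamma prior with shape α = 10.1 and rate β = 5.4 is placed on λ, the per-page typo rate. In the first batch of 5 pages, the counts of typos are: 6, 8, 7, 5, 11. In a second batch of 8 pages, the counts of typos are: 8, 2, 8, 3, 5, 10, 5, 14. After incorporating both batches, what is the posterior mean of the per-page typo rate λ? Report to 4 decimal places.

5.5489

With a Gamma(shape α, rate β) prior, the Poisson likelihood is conjugate: the posterior is Gamma(α + ΣXᵢ, β + n).
Batch 1: sum of counts S = 37 over n = 5 pages.
After batch 1: Gamma(α+S, β+n) = Gamma(10.1+37, 5.4+5) = Gamma(47.1, 10.4).
Batch 2: sum of counts S = 55 over n = 8 pages.
After batch 2: Gamma(α+S, β+n) = Gamma(47.1+55, 10.4+8) = Gamma(102.1, 18.4).
Posterior mean = α/β = 102.1/18.4 = 5.5489.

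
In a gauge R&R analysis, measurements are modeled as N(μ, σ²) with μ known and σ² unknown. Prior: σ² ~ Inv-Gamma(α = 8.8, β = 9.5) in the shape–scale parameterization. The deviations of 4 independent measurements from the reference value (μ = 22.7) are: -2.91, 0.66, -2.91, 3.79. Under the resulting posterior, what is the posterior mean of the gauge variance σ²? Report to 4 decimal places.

With known mean μ and an Inverse-Gamma(α, β) prior on σ², the Normal likelihood is conjugate: posterior is Inv-Gamma(α + n/2, β + Σ(xᵢ−μ)²/2).
Σ(xᵢ−μ)² = (-2.91)² + (0.66)² + (-2.91)² + (3.79)² = 31.7359.
Posterior: Inv-Gamma(8.8 + 4/2, 9.5 + 31.7359/2) = Inv-Gamma(10.80, 25.36795).
E[σ²|data] = β/(α−1) = 25.36795/9.80 = 2.5886.

2.5886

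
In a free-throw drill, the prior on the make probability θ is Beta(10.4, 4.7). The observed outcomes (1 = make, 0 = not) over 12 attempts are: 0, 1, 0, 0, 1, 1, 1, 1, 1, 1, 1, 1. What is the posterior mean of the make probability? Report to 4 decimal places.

0.7159

The Beta prior is conjugate to a Binomial/Bernoulli likelihood; the update adds successes to α and failures to β.
Posterior: Beta(α+k, β+n−k) = Beta(10.4+9, 4.7+3) = Beta(19.4, 7.7).
Posterior mean = α/(α+β) = 19.4/27.1 = 0.7159.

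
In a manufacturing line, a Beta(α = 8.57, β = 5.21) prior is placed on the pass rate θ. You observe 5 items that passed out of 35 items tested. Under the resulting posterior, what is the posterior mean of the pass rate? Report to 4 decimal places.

0.2782

The Beta prior is conjugate to a Binomial/Bernoulli likelihood; the update adds successes to α and failures to β.
Posterior: Beta(α+k, β+n−k) = Beta(8.57+5, 5.21+30) = Beta(13.57, 35.21).
Posterior mean = α/(α+β) = 13.57/48.78 = 0.2782.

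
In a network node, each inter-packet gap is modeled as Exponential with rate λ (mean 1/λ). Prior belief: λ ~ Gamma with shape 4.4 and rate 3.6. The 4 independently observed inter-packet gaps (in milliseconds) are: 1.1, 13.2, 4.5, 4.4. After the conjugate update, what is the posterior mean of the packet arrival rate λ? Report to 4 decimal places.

With a Gamma(shape α, rate β) prior on the exponential rate λ, the posterior after n observations with total T = Σxᵢ is Gamma(α+n, β+T).
Sum of observations T = 23.2 milliseconds; n = 4.
Posterior: Gamma(4.4+4, 3.6+23.2) = Gamma(8.4, 26.8).
Posterior mean of λ = α/β = 8.4/26.8 = 0.3134.

0.3134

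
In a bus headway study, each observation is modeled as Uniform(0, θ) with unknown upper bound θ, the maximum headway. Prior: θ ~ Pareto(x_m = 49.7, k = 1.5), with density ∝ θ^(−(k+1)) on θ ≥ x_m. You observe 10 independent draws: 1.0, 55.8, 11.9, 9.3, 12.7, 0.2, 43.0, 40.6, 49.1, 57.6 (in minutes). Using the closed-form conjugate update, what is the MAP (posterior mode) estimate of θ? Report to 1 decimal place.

57.6

A Pareto(scale x_m, shape k) prior on the upper bound θ of Uniform(0, θ) is conjugate: posterior is Pareto(max(x_m, max xᵢ), k + n).
Sample maximum = 57.6; prior scale x_m = 49.7 → posterior scale = max = 57.6.
Posterior shape = 1.5 + 10 = 11.5.
The Pareto density is decreasing on [x_m, ∞), so the mode is x_m = 57.6.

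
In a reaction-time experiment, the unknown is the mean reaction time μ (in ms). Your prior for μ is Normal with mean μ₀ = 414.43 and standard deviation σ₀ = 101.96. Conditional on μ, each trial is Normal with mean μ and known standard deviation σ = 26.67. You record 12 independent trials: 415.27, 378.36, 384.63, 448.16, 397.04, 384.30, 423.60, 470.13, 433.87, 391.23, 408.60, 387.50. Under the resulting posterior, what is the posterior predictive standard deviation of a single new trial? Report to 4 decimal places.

27.7530

For Normal data with known variance σ², a Normal(μ₀, σ₀²) prior on μ is conjugate. Posterior precision = 1/σ₀² + n/σ²; posterior mean is the precision-weighted average of μ₀ and x̄.
σ₀² = 101.96² = 10395.8416, σ² = 26.67² = 711.2889; σ² + n·σ₀² = 711.2889 + 12·10395.8416 = 125461.3881.
Posterior precision = 1/σ₀² + n/σ² = 1/10395.8416 + 12/711.2889 = (σ² + n·σ₀²)/(σ₀²σ²) = 125461.3881/(10395.8416·711.2889); posterior variance σₙ² = σ₀²σ²/(σ² + n·σ₀²) = 10395.8416·711.2889/125461.3881 = 58.938027.
Predictive variance for one new observation = σₙ² + σ² = 10395.8416·711.2889/125461.3881 + 711.2889 = σ²·(σ₀² + 125461.3881)/125461.3881 = 711.2889·135857.2297/125461.3881 = 770.226927; SD = √(711.2889·135857.2297/125461.3881) = 27.7530.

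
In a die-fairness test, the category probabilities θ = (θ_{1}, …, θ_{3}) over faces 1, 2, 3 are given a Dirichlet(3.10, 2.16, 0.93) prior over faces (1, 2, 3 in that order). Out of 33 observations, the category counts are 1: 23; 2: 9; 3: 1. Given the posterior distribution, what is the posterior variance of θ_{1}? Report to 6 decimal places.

0.005535

The Dirichlet prior is conjugate to the Multinomial likelihood: each posterior αⱼ = prior αⱼ + observed count nⱼ.
Posterior concentration: (26.10, 11.16, 1.93), total = 39.19.
Var[θ_j] = α_j(Σα−α_j)/((Σα)²(Σα+1)) = 26.10·13.09/(39.19²·40.19) = 0.005535.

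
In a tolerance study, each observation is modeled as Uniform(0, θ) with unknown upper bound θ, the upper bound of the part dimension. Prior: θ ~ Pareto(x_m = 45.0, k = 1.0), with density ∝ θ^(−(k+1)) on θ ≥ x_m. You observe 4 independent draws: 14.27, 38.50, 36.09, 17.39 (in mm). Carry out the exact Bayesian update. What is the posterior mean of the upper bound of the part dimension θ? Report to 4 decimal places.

A Pareto(scale x_m, shape k) prior on the upper bound θ of Uniform(0, θ) is conjugate: posterior is Pareto(max(x_m, max xᵢ), k + n).
Sample maximum = 38.50; prior scale x_m = 45.0 → posterior scale = max = 45.00.
Posterior shape = 1.0 + 4 = 5.0.
E[θ|data] = k·x_m/(k−1) = 5.0·45.00/4.0 = 56.2500.

56.2500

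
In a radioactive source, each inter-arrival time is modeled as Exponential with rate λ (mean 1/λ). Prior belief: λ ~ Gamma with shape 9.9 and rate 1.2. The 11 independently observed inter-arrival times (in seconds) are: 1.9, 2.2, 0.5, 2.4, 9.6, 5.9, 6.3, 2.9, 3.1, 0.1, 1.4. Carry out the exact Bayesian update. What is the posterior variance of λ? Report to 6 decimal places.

0.014862

With a Gamma(shape α, rate β) prior on the exponential rate λ, the posterior after n observations with total T = Σxᵢ is Gamma(α+n, β+T).
Sum of observations T = 36.3 seconds; n = 11.
Posterior: Gamma(9.9+11, 1.2+36.3) = Gamma(20.9, 37.5).
Var = α/β² = 0.014862.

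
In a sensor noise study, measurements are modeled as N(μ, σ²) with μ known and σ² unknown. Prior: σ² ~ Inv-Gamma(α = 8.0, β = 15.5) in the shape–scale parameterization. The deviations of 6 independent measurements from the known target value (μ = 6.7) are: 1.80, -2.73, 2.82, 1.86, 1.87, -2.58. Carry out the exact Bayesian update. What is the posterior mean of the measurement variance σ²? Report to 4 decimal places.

With known mean μ and an Inverse-Gamma(α, β) prior on σ², the Normal likelihood is conjugate: posterior is Inv-Gamma(α + n/2, β + Σ(xᵢ−μ)²/2).
Σ(xᵢ−μ)² = (1.80)² + (-2.73)² + (2.82)² + (1.86)² + (1.87)² + (-2.58)² = 32.2582.
Posterior: Inv-Gamma(8.0 + 6/2, 15.5 + 32.2582/2) = Inv-Gamma(11.00, 31.62910).
E[σ²|data] = β/(α−1) = 31.62910/10.00 = 3.1629.

3.1629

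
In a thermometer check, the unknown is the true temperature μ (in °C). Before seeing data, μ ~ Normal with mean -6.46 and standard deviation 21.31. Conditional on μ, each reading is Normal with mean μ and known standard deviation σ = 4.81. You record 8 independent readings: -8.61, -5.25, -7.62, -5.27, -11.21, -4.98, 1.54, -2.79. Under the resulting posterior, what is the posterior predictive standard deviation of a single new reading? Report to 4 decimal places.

For Normal data with known variance σ², a Normal(μ₀, σ₀²) prior on μ is conjugate. Posterior precision = 1/σ₀² + n/σ²; posterior mean is the precision-weighted average of μ₀ and x̄.
σ₀² = 21.31² = 454.1161, σ² = 4.81² = 23.1361; σ² + n·σ₀² = 23.1361 + 8·454.1161 = 3656.0649.
Posterior precision = 1/σ₀² + n/σ² = 1/454.1161 + 8/23.1361 = (σ² + n·σ₀²)/(σ₀²σ²) = 3656.0649/(454.1161·23.1361); posterior variance σₙ² = σ₀²σ²/(σ² + n·σ₀²) = 454.1161·23.1361/3656.0649 = 2.873711.
Predictive variance for one new observation = σₙ² + σ² = 454.1161·23.1361/3656.0649 + 23.1361 = σ²·(σ₀² + 3656.0649)/3656.0649 = 23.1361·4110.181/3656.0649 = 26.009811; SD = √(23.1361·4110.181/3656.0649) = 5.1000.

5.1000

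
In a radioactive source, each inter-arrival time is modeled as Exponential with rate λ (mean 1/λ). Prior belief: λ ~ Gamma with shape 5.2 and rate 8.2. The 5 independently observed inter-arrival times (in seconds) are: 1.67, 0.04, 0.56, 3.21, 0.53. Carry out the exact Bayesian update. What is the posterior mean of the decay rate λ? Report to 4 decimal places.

0.7178

With a Gamma(shape α, rate β) prior on the exponential rate λ, the posterior after n observations with total T = Σxᵢ is Gamma(α+n, β+T).
Sum of observations T = 6.01 seconds; n = 5.
Posterior: Gamma(5.2+5, 8.2+6.01) = Gamma(10.2, 14.21).
Posterior mean of λ = α/β = 10.2/14.21 = 0.7178.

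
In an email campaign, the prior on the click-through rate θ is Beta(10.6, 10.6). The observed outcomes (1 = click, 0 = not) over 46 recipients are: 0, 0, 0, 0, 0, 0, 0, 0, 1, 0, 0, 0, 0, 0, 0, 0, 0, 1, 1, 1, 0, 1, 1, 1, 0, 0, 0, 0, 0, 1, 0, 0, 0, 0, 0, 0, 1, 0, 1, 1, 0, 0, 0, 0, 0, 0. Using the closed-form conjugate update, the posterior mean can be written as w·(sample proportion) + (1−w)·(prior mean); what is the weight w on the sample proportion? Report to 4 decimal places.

The Beta prior is conjugate to a Binomial/Bernoulli likelihood; the update adds successes to α and failures to β.
Posterior mean = (α₀+k)/(α₀+β₀+n) = [n/(α₀+β₀+n)]·(k/n) + [(α₀+β₀)/(α₀+β₀+n)]·α₀/(α₀+β₀), so only n and the prior enter the weight.
The weight on the data is w = n/(α₀+β₀+n) = 46/(10.6+10.6+46) = 46/67.2 = 0.6845.

0.6845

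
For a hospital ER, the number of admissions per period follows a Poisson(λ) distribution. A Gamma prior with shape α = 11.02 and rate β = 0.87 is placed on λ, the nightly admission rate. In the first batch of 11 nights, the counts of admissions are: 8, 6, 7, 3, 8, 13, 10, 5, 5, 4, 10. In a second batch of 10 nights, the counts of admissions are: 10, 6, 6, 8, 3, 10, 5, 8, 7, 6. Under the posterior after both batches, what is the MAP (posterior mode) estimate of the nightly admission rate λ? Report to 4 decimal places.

With a Gamma(shape α, rate β) prior, the Poisson likelihood is conjugate: the posterior is Gamma(α + ΣXᵢ, β + n).
Batch 1: sum of counts S = 79 over n = 11 nights.
After batch 1: Gamma(α+S, β+n) = Gamma(11.02+79, 0.87+11) = Gamma(90.02, 11.87).
Batch 2: sum of counts S = 69 over n = 10 nights.
After batch 2: Gamma(α+S, β+n) = Gamma(90.02+69, 11.87+10) = Gamma(159.02, 21.87).
Mode of Gamma(α,β) for α≥1 is (α−1)/β = 158.02/21.87 = 7.2254.

7.2254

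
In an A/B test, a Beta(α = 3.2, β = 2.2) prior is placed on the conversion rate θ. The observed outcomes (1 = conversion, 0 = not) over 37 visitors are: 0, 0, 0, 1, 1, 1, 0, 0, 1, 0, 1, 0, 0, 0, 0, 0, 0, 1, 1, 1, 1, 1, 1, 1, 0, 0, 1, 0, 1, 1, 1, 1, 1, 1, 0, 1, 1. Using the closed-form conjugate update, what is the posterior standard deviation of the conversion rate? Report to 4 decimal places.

0.0751

The Beta prior is conjugate to a Binomial/Bernoulli likelihood; the update adds successes to α and failures to β.
Posterior: Beta(α+k, β+n−k) = Beta(3.2+21, 2.2+16) = Beta(24.2, 18.2).
Var = αβ/((α+β)²(α+β+1)) = 24.2·18.2/(42.4²·43.4) = 0.00564502; SD = √0.00564502 = 0.0751.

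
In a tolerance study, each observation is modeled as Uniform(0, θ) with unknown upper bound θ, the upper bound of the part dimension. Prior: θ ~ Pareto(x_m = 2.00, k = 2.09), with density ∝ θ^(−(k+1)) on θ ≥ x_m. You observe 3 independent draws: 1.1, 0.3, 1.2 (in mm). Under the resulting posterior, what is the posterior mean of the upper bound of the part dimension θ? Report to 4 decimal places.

A Pareto(scale x_m, shape k) prior on the upper bound θ of Uniform(0, θ) is conjugate: posterior is Pareto(max(x_m, max xᵢ), k + n).
Sample maximum = 1.2; prior scale x_m = 2.00 → posterior scale = max = 2.00.
Posterior shape = 2.09 + 3 = 5.09.
E[θ|data] = k·x_m/(k−1) = 5.09·2.00/4.09 = 2.4890.

2.4890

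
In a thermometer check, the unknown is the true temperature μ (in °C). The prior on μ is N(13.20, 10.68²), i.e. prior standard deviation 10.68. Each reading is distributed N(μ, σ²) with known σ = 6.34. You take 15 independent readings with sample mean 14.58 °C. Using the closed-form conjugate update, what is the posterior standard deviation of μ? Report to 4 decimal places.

1.6181

For Normal data with known variance σ², a Normal(μ₀, σ₀²) prior on μ is conjugate. Posterior precision = 1/σ₀² + n/σ²; posterior mean is the precision-weighted average of μ₀ and x̄.
σ₀² = 10.68² = 114.0624, σ² = 6.34² = 40.1956; σ² + n·σ₀² = 40.1956 + 15·114.0624 = 1751.1316.
Posterior precision = 1/σ₀² + n/σ² = 1/114.0624 + 15/40.1956 = (σ² + n·σ₀²)/(σ₀²σ²) = 1751.1316/(114.0624·40.1956); posterior variance σₙ² = σ₀²σ²/(σ² + n·σ₀²) = 114.0624·40.1956/1751.1316 = 2.618196.
Posterior SD = √σₙ² = √(114.0624·40.1956/1751.1316) = 1.6181.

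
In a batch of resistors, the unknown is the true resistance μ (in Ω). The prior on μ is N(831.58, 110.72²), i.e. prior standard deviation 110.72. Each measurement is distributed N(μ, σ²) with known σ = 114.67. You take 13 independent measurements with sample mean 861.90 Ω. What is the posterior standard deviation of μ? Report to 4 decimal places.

For Normal data with known variance σ², a Normal(μ₀, σ₀²) prior on μ is conjugate. Posterior precision = 1/σ₀² + n/σ²; posterior mean is the precision-weighted average of μ₀ and x̄.
σ₀² = 110.72² = 12258.9184, σ² = 114.67² = 13149.2089; σ² + n·σ₀² = 13149.2089 + 13·12258.9184 = 172515.1481.
Posterior precision = 1/σ₀² + n/σ² = 1/12258.9184 + 13/13149.2089 = (σ² + n·σ₀²)/(σ₀²σ²) = 172515.1481/(12258.9184·13149.2089); posterior variance σₙ² = σ₀²σ²/(σ² + n·σ₀²) = 12258.9184·13149.2089/172515.1481 = 934.382173.
Posterior SD = √σₙ² = √(12258.9184·13149.2089/172515.1481) = 30.5677.

30.5677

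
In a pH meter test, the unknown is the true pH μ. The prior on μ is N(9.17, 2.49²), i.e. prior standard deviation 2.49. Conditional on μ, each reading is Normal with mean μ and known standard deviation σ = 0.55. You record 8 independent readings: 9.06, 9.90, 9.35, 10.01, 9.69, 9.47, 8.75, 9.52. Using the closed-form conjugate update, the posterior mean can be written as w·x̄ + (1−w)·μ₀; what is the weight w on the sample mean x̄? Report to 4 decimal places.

For Normal data with known variance σ², a Normal(μ₀, σ₀²) prior on μ is conjugate. Posterior precision = 1/σ₀² + n/σ²; posterior mean is the precision-weighted average of μ₀ and x̄.
σ₀² = 2.49² = 6.2001, σ² = 0.55² = 0.3025. Prior precision 1/σ₀² = 1/6.2001; data precision n/σ² = 8/0.3025.
w = (n/σ²)/(1/σ₀² + n/σ²) = n·σ₀²/(σ² + n·σ₀²) = 8·6.2001/(0.3025 + 8·6.2001) = 49.6008/49.9033 = 0.9939.

0.9939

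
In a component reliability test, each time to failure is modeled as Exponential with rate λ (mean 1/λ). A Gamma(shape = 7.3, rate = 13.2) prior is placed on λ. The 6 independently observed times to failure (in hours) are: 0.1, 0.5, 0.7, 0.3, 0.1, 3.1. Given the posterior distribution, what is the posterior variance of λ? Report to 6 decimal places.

With a Gamma(shape α, rate β) prior on the exponential rate λ, the posterior after n observations with total T = Σxᵢ is Gamma(α+n, β+T).
Sum of observations T = 4.8 hours; n = 6.
Posterior: Gamma(7.3+6, 13.2+4.8) = Gamma(13.3, 18.0).
Var = α/β² = 0.041049.

0.041049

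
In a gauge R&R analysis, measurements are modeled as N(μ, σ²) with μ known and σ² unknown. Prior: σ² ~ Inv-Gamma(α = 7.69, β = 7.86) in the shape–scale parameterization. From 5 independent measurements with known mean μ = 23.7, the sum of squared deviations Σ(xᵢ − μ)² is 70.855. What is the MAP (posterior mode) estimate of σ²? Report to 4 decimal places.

3.8684

With known mean μ and an Inverse-Gamma(α, β) prior on σ², the Normal likelihood is conjugate: posterior is Inv-Gamma(α + n/2, β + Σ(xᵢ−μ)²/2).
Posterior: Inv-Gamma(7.69 + 5/2, 7.86 + 70.855/2) = Inv-Gamma(10.19, 43.2875).
Mode = β/(α+1) = 43.2875/11.19 = 3.8684.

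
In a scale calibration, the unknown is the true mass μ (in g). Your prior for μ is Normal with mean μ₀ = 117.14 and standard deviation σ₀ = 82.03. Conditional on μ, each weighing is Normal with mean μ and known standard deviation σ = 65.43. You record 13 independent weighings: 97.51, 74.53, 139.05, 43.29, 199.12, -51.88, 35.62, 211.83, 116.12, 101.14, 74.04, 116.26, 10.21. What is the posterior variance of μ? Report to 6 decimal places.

313.949496

For Normal data with known variance σ², a Normal(μ₀, σ₀²) prior on μ is conjugate. Posterior precision = 1/σ₀² + n/σ²; posterior mean is the precision-weighted average of μ₀ and x̄.
σ₀² = 82.03² = 6728.9209, σ² = 65.43² = 4281.0849; σ² + n·σ₀² = 4281.0849 + 13·6728.9209 = 91757.0566.
Posterior precision = 1/σ₀² + n/σ² = 1/6728.9209 + 13/4281.0849 = (σ² + n·σ₀²)/(σ₀²σ²) = 91757.0566/(6728.9209·4281.0849); posterior variance σₙ² = σ₀²σ²/(σ² + n·σ₀²) = 6728.9209·4281.0849/91757.0566 = 313.949496.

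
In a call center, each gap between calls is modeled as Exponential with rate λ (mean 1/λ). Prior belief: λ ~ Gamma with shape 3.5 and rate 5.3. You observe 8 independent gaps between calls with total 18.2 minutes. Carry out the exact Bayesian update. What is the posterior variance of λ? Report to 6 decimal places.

0.020824

With a Gamma(shape α, rate β) prior on the exponential rate λ, the posterior after n observations with total T = Σxᵢ is Gamma(α+n, β+T).
Posterior: Gamma(3.5+8, 5.3+18.2) = Gamma(11.5, 23.5).
Var = α/β² = 0.020824.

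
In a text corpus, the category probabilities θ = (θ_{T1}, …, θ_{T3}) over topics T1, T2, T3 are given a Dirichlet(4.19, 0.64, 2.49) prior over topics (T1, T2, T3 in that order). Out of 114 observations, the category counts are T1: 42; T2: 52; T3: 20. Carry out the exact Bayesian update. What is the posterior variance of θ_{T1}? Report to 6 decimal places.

The Dirichlet prior is conjugate to the Multinomial likelihood: each posterior αⱼ = prior αⱼ + observed count nⱼ.
Posterior concentration: (46.19, 52.64, 22.49), total = 121.32.
Var[θ_j] = α_j(Σα−α_j)/((Σα)²(Σα+1)) = 46.19·75.13/(121.32²·122.32) = 0.001928.

0.001928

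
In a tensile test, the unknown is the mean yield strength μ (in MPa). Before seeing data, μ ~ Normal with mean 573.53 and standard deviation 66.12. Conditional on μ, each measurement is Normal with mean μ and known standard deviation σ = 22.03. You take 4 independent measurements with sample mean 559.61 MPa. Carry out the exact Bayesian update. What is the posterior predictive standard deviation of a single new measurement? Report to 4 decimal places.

For Normal data with known variance σ², a Normal(μ₀, σ₀²) prior on μ is conjugate. Posterior precision = 1/σ₀² + n/σ²; posterior mean is the precision-weighted average of μ₀ and x̄.
σ₀² = 66.12² = 4371.8544, σ² = 22.03² = 485.3209; σ² + n·σ₀² = 485.3209 + 4·4371.8544 = 17972.7385.
Posterior precision = 1/σ₀² + n/σ² = 1/4371.8544 + 4/485.3209 = (σ² + n·σ₀²)/(σ₀²σ²) = 17972.7385/(4371.8544·485.3209); posterior variance σₙ² = σ₀²σ²/(σ² + n·σ₀²) = 4371.8544·485.3209/17972.7385 = 118.053924.
Predictive variance for one new observation = σₙ² + σ² = 4371.8544·485.3209/17972.7385 + 485.3209 = σ²·(σ₀² + 17972.7385)/17972.7385 = 485.3209·22344.5929/17972.7385 = 603.374824; SD = √(485.3209·22344.5929/17972.7385) = 24.5637.

24.5637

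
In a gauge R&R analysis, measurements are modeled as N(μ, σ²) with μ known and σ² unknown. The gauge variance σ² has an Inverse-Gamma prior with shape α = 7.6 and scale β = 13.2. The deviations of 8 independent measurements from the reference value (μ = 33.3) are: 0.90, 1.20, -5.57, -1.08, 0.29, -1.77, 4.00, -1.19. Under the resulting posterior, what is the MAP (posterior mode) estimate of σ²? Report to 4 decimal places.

3.2331

With known mean μ and an Inverse-Gamma(α, β) prior on σ², the Normal likelihood is conjugate: posterior is Inv-Gamma(α + n/2, β + Σ(xᵢ−μ)²/2).
Σ(xᵢ−μ)² = (0.90)² + (1.20)² + (-5.57)² + (-1.08)² + (0.29)² + (-1.77)² + (4.00)² + (-1.19)² = 55.0744.
Posterior: Inv-Gamma(7.6 + 8/2, 13.2 + 55.0744/2) = Inv-Gamma(11.60, 40.73720).
Mode = β/(α+1) = 40.73720/12.60 = 3.2331.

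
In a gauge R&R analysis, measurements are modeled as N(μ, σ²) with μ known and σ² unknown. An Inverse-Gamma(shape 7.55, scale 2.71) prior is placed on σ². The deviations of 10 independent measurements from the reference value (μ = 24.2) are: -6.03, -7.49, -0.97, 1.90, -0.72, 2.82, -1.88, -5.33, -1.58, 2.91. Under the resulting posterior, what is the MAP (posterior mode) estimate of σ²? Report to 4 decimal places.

With known mean μ and an Inverse-Gamma(α, β) prior on σ², the Normal likelihood is conjugate: posterior is Inv-Gamma(α + n/2, β + Σ(xᵢ−μ)²/2).
Σ(xᵢ−μ)² = (-6.03)² + (-7.49)² + (-0.97)² + (1.90)² + (-0.72)² + (2.82)² + (-1.88)² + (-5.33)² + (-1.58)² + (2.91)² = 148.3905.
Posterior: Inv-Gamma(7.55 + 10/2, 2.71 + 148.3905/2) = Inv-Gamma(12.55, 76.90525).
Mode = β/(α+1) = 76.90525/13.55 = 5.6757.

5.6757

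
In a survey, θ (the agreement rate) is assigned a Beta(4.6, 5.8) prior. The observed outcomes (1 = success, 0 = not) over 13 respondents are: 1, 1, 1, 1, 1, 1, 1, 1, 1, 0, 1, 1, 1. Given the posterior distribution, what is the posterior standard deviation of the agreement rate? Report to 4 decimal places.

0.0919

The Beta prior is conjugate to a Binomial/Bernoulli likelihood; the update adds successes to α and failures to β.
Posterior: Beta(α+k, β+n−k) = Beta(4.6+12, 5.8+1) = Beta(16.6, 6.8).
Var = αβ/((α+β)²(α+β+1)) = 16.6·6.8/(23.4²·24.4) = 0.00844881; SD = √0.00844881 = 0.0919.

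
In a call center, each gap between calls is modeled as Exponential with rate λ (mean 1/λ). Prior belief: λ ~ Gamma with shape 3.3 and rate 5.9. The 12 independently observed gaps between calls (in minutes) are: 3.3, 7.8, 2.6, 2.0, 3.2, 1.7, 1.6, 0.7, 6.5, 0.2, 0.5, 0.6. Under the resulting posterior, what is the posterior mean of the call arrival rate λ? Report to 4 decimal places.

0.4180

With a Gamma(shape α, rate β) prior on the exponential rate λ, the posterior after n observations with total T = Σxᵢ is Gamma(α+n, β+T).
Sum of observations T = 30.7 minutes; n = 12.
Posterior: Gamma(3.3+12, 5.9+30.7) = Gamma(15.3, 36.6).
Posterior mean of λ = α/β = 15.3/36.6 = 0.4180.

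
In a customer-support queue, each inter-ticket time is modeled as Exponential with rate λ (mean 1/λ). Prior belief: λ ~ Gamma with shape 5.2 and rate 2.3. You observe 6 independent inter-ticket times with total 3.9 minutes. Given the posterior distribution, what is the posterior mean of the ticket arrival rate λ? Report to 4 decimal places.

1.8065

With a Gamma(shape α, rate β) prior on the exponential rate λ, the posterior after n observations with total T = Σxᵢ is Gamma(α+n, β+T).
Posterior: Gamma(5.2+6, 2.3+3.9) = Gamma(11.2, 6.2).
Posterior mean of λ = α/β = 11.2/6.2 = 1.8065.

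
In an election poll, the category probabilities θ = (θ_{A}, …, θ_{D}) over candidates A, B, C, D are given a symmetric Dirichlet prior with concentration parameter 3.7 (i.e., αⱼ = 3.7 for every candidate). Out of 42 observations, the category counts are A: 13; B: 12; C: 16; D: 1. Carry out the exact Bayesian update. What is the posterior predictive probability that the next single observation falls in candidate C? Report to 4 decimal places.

0.3468

The Dirichlet prior is conjugate to the Multinomial likelihood: each posterior αⱼ = prior αⱼ + observed count nⱼ.
Posterior concentration: (16.7, 15.7, 19.7, 4.7), total = 56.8.
P(next = C | data) = α_{C}/Σα = 0.3468.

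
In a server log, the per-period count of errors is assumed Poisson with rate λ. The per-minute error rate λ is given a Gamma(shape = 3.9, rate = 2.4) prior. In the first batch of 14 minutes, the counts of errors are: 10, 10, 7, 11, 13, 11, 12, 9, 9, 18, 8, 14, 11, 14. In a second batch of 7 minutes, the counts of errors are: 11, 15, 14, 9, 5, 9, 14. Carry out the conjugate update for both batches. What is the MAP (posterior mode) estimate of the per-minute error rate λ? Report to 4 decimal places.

10.1239

With a Gamma(shape α, rate β) prior, the Poisson likelihood is conjugate: the posterior is Gamma(α + ΣXᵢ, β + n).
Batch 1: sum of counts S = 157 over n = 14 minutes.
After batch 1: Gamma(α+S, β+n) = Gamma(3.9+157, 2.4+14) = Gamma(160.9, 16.4).
Batch 2: sum of counts S = 77 over n = 7 minutes.
After batch 2: Gamma(α+S, β+n) = Gamma(160.9+77, 16.4+7) = Gamma(237.9, 23.4).
Mode of Gamma(α,β) for α≥1 is (α−1)/β = 236.9/23.4 = 10.1239.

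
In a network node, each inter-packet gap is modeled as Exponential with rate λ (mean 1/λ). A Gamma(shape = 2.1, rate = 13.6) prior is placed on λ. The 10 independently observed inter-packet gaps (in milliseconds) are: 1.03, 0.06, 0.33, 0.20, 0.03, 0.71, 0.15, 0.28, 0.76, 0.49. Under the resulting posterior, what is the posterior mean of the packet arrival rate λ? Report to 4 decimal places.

With a Gamma(shape α, rate β) prior on the exponential rate λ, the posterior after n observations with total T = Σxᵢ is Gamma(α+n, β+T).
Sum of observations T = 4.04 milliseconds; n = 10.
Posterior: Gamma(2.1+10, 13.6+4.04) = Gamma(12.1, 17.64).
Posterior mean of λ = α/β = 12.1/17.64 = 0.6859.

0.6859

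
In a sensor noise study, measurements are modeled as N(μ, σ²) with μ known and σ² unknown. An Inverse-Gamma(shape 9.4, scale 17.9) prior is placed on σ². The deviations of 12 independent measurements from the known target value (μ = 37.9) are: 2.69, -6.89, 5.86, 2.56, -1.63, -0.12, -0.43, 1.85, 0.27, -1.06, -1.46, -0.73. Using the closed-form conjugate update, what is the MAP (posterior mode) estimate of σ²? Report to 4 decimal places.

4.3153

With known mean μ and an Inverse-Gamma(α, β) prior on σ², the Normal likelihood is conjugate: posterior is Inv-Gamma(α + n/2, β + Σ(xᵢ−μ)²/2).
Σ(xᵢ−μ)² = (2.69)² + (-6.89)² + (5.86)² + (2.56)² + (-1.63)² + (-0.12)² + (-0.43)² + (1.85)² + (0.27)² + (-1.06)² + (-1.46)² + (-0.73)² = 105.7411.
Posterior: Inv-Gamma(9.4 + 12/2, 17.9 + 105.7411/2) = Inv-Gamma(15.40, 70.77055).
Mode = β/(α+1) = 70.77055/16.40 = 4.3153.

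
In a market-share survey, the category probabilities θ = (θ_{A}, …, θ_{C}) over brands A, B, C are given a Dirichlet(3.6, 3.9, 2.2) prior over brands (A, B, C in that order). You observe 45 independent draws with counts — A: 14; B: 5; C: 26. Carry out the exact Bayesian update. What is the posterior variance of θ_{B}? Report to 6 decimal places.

The Dirichlet prior is conjugate to the Multinomial likelihood: each posterior αⱼ = prior αⱼ + observed count nⱼ.
Posterior concentration: (17.6, 8.9, 28.2), total = 54.7.
Var[θ_j] = α_j(Σα−α_j)/((Σα)²(Σα+1)) = 8.9·45.8/(54.7²·55.7) = 0.002446.

0.002446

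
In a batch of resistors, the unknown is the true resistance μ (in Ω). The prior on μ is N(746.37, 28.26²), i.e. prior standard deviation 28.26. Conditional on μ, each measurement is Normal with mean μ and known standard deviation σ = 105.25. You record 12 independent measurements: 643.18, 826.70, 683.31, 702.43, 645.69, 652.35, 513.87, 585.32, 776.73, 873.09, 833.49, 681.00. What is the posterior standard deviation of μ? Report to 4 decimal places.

20.6927

For Normal data with known variance σ², a Normal(μ₀, σ₀²) prior on μ is conjugate. Posterior precision = 1/σ₀² + n/σ²; posterior mean is the precision-weighted average of μ₀ and x̄.
σ₀² = 28.26² = 798.6276, σ² = 105.25² = 11077.5625; σ² + n·σ₀² = 11077.5625 + 12·798.6276 = 20661.0937.
Posterior precision = 1/σ₀² + n/σ² = 1/798.6276 + 12/11077.5625 = (σ² + n·σ₀²)/(σ₀²σ²) = 20661.0937/(798.6276·11077.5625); posterior variance σₙ² = σ₀²σ²/(σ² + n·σ₀²) = 798.6276·11077.5625/20661.0937 = 428.188715.
Posterior SD = √σₙ² = √(798.6276·11077.5625/20661.0937) = 20.6927.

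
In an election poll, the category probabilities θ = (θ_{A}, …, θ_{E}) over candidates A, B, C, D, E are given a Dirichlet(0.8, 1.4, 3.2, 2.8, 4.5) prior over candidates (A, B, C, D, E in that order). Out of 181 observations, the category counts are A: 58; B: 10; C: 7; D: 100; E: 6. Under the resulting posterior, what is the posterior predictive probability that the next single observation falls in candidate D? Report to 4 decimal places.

The Dirichlet prior is conjugate to the Multinomial likelihood: each posterior αⱼ = prior αⱼ + observed count nⱼ.
Posterior concentration: (58.8, 11.4, 10.2, 102.8, 10.5), total = 193.7.
P(next = D | data) = α_{D}/Σα = 0.5307.

0.5307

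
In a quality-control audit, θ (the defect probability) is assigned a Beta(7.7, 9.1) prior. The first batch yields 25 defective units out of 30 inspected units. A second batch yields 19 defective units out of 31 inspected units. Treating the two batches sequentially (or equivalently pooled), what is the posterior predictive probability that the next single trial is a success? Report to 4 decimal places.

0.6645

The Beta prior is conjugate to a Binomial/Bernoulli likelihood; the update adds successes to α and failures to β.
After batch 1: Beta(7.7+25, 9.1+5) = Beta(32.7, 14.1).
After batch 2: Beta(32.7+19, 14.1+12) = Beta(51.7, 26.1).
For a single future Bernoulli trial, P(success | data) = α/(α+β) = 0.6645.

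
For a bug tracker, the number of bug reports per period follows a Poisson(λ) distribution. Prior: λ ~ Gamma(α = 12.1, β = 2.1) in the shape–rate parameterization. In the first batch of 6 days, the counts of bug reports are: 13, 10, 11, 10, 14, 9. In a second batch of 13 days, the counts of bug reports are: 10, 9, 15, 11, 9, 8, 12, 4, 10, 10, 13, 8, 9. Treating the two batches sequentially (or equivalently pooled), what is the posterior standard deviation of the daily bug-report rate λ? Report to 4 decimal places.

0.6820

With a Gamma(shape α, rate β) prior, the Poisson likelihood is conjugate: the posterior is Gamma(α + ΣXᵢ, β + n).
Batch 1: sum of counts S = 67 over n = 6 days.
After batch 1: Gamma(α+S, β+n) = Gamma(12.1+67, 2.1+6) = Gamma(79.1, 8.1).
Batch 2: sum of counts S = 128 over n = 13 days.
After batch 2: Gamma(α+S, β+n) = Gamma(79.1+128, 8.1+13) = Gamma(207.1, 21.1).
SD = √α/β = √207.1/21.1 = 0.6820.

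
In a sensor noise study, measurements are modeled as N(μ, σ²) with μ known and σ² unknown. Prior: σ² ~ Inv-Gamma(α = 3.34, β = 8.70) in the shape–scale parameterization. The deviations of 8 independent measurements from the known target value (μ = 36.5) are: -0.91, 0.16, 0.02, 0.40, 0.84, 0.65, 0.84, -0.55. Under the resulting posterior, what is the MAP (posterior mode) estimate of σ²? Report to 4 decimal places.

1.2320

With known mean μ and an Inverse-Gamma(α, β) prior on σ², the Normal likelihood is conjugate: posterior is Inv-Gamma(α + n/2, β + Σ(xᵢ−μ)²/2).
Σ(xᵢ−μ)² = (-0.91)² + (0.16)² + (0.02)² + (0.40)² + (0.84)² + (0.65)² + (0.84)² + (-0.55)² = 3.1503.
Posterior: Inv-Gamma(3.34 + 8/2, 8.70 + 3.1503/2) = Inv-Gamma(7.34, 10.27515).
Mode = β/(α+1) = 10.27515/8.34 = 1.2320.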